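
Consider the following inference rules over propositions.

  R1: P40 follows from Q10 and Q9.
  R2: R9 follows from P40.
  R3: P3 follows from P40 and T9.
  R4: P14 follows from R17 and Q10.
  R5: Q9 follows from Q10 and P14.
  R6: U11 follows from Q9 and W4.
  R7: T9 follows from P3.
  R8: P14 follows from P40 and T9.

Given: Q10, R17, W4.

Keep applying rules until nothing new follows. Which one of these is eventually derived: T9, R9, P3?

From R17 and Q10, R4 gives P14.
From Q10 and P14, R5 gives Q9.
From Q10 and Q9, R1 gives P40.
P40 holds, so R9 follows (R2).
P3 would need P40 and T9 (R3), but T9 is never established. T9 would need P3 (R7), but P3 is never established.

R9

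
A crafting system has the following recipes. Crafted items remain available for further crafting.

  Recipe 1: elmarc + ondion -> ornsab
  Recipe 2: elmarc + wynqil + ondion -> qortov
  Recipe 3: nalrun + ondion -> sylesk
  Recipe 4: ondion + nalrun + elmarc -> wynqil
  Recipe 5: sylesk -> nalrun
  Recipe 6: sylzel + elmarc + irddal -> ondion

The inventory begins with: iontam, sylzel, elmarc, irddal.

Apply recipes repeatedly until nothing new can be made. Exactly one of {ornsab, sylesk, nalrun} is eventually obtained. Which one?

Using Recipe 6, sylzel, elmarc, and irddal make ondion.
Using Recipe 1, elmarc and ondion make ornsab.
sylesk would need nalrun and ondion (Recipe 3), but nalrun is never obtained. nalrun would need sylesk (Recipe 5), but sylesk is never obtained.

ornsab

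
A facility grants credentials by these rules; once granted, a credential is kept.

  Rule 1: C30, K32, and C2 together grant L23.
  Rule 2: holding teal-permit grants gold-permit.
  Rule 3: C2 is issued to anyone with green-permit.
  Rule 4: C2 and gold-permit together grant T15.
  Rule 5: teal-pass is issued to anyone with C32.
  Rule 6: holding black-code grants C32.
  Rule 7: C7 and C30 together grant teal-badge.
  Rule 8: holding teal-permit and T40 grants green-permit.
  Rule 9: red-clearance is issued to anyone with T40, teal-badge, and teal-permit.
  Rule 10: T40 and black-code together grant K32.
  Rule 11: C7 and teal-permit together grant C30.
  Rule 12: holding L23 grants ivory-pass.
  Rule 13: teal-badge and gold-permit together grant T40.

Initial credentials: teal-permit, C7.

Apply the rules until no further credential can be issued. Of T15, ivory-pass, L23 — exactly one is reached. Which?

Holding teal-permit grants gold-permit (Rule 2).
Holding C7 and teal-permit grants C30 (Rule 11).
Holding C7 and C30 grants teal-badge (Rule 7).
Holding teal-badge and gold-permit grants T40 (Rule 13).
Holding teal-permit and T40 grants green-permit (Rule 8).
Holding green-permit grants C2 (Rule 3).
Holding C2 and gold-permit grants T15 (Rule 4).
L23 would need C30, K32, and C2 (Rule 1), but K32 is never granted. ivory-pass would need L23 (Rule 12), but L23 is never granted.

T15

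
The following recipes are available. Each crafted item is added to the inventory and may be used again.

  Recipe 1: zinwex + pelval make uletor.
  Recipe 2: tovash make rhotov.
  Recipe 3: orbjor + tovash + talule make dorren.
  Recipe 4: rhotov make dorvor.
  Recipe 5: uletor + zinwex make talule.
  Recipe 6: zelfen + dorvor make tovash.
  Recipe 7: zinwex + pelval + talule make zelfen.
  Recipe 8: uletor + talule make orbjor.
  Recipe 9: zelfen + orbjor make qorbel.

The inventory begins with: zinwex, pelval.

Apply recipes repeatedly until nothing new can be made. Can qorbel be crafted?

Yes

Using Recipe 1, zinwex and pelval make uletor.
Using Recipe 5, uletor and zinwex make talule.
Using Recipe 7, zinwex, pelval, and talule make zelfen.
Using Recipe 8, uletor and talule make orbjor.
Using Recipe 9, zelfen and orbjor make qorbel.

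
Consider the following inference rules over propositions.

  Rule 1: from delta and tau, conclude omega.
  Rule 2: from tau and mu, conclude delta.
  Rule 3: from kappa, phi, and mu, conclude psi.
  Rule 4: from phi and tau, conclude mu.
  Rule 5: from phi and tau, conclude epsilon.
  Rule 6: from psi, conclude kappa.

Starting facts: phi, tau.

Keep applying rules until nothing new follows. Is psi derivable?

psi would need kappa, phi, and mu (Rule 3), but kappa is never established.

No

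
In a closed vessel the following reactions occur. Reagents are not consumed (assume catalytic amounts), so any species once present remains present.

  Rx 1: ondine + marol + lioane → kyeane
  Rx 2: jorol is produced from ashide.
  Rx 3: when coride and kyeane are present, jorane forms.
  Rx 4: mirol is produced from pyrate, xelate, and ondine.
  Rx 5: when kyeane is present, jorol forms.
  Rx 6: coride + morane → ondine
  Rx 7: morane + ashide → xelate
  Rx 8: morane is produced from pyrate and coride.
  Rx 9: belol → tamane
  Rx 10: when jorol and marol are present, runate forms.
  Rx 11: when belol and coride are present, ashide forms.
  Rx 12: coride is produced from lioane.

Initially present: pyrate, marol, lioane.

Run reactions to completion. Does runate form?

Yes

lioane present → coride forms (Rx 12).
pyrate and coride present → morane forms (Rx 8).
coride and morane present → ondine forms (Rx 6).
ondine, marol, and lioane present → kyeane forms (Rx 1).
kyeane present → jorol forms (Rx 5).
jorol and marol present → runate forms (Rx 10).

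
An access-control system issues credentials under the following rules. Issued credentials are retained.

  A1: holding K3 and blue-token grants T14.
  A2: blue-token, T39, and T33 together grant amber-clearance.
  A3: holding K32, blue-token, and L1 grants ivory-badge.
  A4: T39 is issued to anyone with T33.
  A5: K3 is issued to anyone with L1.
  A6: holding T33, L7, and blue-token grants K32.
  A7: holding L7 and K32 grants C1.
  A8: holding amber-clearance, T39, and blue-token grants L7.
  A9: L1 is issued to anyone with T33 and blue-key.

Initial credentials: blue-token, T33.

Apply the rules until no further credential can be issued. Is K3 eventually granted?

K3 would need L1 (A5), but L1 is never granted.

No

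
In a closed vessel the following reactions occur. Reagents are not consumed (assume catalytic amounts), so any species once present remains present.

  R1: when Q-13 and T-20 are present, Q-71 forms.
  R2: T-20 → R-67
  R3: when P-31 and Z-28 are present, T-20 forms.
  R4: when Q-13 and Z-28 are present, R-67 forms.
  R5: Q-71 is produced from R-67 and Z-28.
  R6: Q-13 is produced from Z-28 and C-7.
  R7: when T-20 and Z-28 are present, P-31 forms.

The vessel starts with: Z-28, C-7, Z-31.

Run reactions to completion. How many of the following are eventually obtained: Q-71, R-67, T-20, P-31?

Z-28 and C-7 present → Q-13 forms (R6).
Q-13 and Z-28 present → R-67 forms (R4).
R-67 and Z-28 present → Q-71 forms (R5).
Q-71: reached.
R-67: reached.
T-20 would need P-31 and Z-28 (R3), but P-31 never forms.
P-31 would need T-20 and Z-28 (R7), but T-20 never forms.
Reached: Q-71 and R-67 — 2 of the 4.

2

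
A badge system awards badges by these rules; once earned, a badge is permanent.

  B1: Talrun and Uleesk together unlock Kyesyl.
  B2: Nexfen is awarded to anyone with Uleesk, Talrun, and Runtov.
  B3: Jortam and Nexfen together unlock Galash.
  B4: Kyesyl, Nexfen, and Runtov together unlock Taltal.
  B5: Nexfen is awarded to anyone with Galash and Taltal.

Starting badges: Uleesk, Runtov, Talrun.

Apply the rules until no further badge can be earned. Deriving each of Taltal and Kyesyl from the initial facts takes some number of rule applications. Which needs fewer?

Kyesyl: With Talrun and Uleesk, Kyesyl is earned (B1). [1 rule application]
Taltal: With Uleesk, Talrun, and Runtov, Nexfen is earned (B2). With Talrun and Uleesk, Kyesyl is earned (B1). With Kyesyl, Nexfen, and Runtov, Taltal is earned (B4). [3 rule applications]
Kyesyl needs fewer.

Kyesyl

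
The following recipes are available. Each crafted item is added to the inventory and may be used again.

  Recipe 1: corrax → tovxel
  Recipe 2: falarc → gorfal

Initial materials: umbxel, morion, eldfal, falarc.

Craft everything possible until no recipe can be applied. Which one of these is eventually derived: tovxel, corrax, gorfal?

gorfal

Using Recipe 2, falarc makes gorfal.
tovxel would need corrax (Recipe 1), but corrax is never obtained. No rule produces corrax, and it is not given.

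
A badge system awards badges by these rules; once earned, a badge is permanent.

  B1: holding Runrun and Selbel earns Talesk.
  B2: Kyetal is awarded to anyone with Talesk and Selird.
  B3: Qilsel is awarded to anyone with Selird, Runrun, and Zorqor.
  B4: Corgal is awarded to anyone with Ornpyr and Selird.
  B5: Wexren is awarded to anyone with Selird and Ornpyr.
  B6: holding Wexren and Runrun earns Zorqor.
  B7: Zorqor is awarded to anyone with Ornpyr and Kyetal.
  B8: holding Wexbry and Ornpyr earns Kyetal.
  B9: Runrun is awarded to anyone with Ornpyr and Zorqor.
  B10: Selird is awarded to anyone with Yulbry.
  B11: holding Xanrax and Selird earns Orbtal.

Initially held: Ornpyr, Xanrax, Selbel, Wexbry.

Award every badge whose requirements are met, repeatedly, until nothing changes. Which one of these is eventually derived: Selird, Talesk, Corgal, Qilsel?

Talesk

With Wexbry and Ornpyr, Kyetal is earned (B8).
With Ornpyr and Kyetal, Zorqor is earned (B7).
With Ornpyr and Zorqor, Runrun is earned (B9).
With Runrun and Selbel, Talesk is earned (B1).
Corgal would need Ornpyr and Selird (B4), but Selird is never earned. Qilsel would need Selird, Runrun, and Zorqor (B3), but Selird is never earned. Selird would need Yulbry (B10), but Yulbry is never earned.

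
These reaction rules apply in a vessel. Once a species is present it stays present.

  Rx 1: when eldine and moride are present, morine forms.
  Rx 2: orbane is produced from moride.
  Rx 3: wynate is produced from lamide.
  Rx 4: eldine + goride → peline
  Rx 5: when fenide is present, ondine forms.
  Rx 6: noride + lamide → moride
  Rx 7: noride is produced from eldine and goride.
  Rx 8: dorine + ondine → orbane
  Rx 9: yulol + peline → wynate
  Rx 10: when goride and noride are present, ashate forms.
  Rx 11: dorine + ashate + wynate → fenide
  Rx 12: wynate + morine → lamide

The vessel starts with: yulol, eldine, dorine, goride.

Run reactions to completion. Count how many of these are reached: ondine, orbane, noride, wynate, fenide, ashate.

6

eldine and goride present → noride forms (Rx 7).
eldine and goride present → peline forms (Rx 4).
yulol and peline present → wynate forms (Rx 9).
goride and noride present → ashate forms (Rx 10).
dorine, ashate, and wynate present → fenide forms (Rx 11).
fenide present → ondine forms (Rx 5).
dorine and ondine present → orbane forms (Rx 8).
ondine: reached.
orbane: reached.
noride: reached.
wynate: reached.
fenide: reached.
ashate: reached.
All 6 are reached.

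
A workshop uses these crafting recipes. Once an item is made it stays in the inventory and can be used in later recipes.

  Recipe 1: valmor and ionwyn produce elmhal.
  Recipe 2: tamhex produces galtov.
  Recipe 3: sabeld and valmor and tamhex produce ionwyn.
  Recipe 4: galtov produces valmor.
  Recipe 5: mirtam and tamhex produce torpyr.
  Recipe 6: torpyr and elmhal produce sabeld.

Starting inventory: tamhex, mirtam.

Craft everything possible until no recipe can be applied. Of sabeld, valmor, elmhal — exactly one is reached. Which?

Using Recipe 2, tamhex makes galtov.
galtov → valmor (Recipe 4).
sabeld would need torpyr and elmhal (Recipe 6), but elmhal is never obtained. elmhal would need valmor and ionwyn (Recipe 1), but ionwyn is never obtained.

valmor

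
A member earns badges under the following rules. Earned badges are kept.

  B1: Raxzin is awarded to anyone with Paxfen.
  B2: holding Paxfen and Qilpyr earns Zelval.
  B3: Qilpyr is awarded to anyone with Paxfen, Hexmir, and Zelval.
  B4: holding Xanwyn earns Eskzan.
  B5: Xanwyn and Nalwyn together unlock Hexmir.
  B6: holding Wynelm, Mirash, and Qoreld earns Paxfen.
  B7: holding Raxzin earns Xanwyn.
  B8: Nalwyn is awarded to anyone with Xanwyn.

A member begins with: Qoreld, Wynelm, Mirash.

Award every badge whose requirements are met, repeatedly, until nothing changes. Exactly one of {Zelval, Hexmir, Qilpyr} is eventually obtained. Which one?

Hexmir

With Wynelm, Mirash, and Qoreld, Paxfen is earned (B6).
With Paxfen, Raxzin is earned (B1).
With Raxzin, Xanwyn is earned (B7).
With Xanwyn, Nalwyn is earned (B8).
With Xanwyn and Nalwyn, Hexmir is earned (B5).
Qilpyr would need Paxfen, Hexmir, and Zelval (B3), but Zelval is never earned. Zelval would need Paxfen and Qilpyr (B2), but Qilpyr is never earned.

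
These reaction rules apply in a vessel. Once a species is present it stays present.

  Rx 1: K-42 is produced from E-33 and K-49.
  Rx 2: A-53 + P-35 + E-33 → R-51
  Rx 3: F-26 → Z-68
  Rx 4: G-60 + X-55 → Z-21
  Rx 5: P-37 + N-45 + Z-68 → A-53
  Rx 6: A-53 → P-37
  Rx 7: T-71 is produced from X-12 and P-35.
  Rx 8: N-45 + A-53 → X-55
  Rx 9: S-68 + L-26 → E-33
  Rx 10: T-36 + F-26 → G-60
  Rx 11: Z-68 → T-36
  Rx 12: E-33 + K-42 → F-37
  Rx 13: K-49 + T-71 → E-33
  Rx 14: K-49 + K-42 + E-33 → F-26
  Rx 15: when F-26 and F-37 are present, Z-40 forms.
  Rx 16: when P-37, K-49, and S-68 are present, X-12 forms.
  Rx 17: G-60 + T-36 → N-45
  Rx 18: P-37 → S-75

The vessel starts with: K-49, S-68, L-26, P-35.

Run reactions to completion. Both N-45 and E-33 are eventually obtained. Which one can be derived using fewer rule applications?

E-33

E-33: S-68 and L-26 present → E-33 forms (Rx 9). [1 rule application]
N-45: S-68 and L-26 present → E-33 forms (Rx 9). E-33 and K-49 present → K-42 forms (Rx 1). K-49, K-42, and E-33 present → F-26 forms (Rx 14). F-26 present → Z-68 forms (Rx 3). Z-68 present → T-36 forms (Rx 11). T-36 and F-26 present → G-60 forms (Rx 10). G-60 and T-36 present → N-45 forms (Rx 17). [7 rule applications]
E-33 needs fewer.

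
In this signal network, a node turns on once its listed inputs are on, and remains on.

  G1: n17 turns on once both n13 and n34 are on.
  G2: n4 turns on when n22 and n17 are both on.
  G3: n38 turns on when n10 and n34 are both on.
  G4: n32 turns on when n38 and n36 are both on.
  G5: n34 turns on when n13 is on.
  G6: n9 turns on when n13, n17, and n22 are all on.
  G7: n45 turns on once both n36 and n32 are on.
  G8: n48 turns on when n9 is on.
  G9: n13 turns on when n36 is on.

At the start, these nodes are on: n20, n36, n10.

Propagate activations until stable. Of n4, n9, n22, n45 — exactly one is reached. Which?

n45

G9: n36 on → n13 on.
n13 is on, so n34 turns on (G5).
G3: n10 and n34 on → n38 on.
G4: n38 and n36 on → n32 on.
n36 and n32 are on, so n45 turns on (G7).
No rule produces n22, and it is not given. n9 would need n13, n17, and n22 (G6), but n22 never turns on. n4 would need n22 and n17 (G2), but n22 never turns on.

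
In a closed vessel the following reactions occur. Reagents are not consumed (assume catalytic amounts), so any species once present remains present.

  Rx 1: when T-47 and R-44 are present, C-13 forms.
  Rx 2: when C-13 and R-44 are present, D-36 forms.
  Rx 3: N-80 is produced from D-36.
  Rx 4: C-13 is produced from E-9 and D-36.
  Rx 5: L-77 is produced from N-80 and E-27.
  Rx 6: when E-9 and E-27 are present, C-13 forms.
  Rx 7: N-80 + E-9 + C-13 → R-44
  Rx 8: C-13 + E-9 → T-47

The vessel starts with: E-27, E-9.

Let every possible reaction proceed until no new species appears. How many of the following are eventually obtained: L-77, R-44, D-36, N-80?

L-77 would need N-80 and E-27 (Rx 5), but N-80 never forms.
R-44 would need N-80, E-9, and C-13 (Rx 7), but N-80 never forms.
D-36 would need C-13 and R-44 (Rx 2), but R-44 never forms.
N-80 would need D-36 (Rx 3), but D-36 never forms.
None of the 4 are reached.

0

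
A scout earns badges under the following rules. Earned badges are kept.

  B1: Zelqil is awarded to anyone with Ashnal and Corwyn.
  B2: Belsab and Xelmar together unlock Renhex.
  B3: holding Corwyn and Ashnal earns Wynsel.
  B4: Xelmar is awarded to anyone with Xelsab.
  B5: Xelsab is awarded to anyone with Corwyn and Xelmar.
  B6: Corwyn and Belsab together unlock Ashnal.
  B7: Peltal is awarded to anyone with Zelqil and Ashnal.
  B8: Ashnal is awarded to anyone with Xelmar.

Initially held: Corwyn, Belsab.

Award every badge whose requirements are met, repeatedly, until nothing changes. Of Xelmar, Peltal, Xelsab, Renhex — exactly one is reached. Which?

Peltal

With Corwyn and Belsab, Ashnal is earned (B6).
With Ashnal and Corwyn, Zelqil is earned (B1).
With Zelqil and Ashnal, Peltal is earned (B7).
Renhex would need Belsab and Xelmar (B2), but Xelmar is never earned. Xelmar would need Xelsab (B4), but Xelsab is never earned. Xelsab would need Corwyn and Xelmar (B5), but Xelmar is never earned.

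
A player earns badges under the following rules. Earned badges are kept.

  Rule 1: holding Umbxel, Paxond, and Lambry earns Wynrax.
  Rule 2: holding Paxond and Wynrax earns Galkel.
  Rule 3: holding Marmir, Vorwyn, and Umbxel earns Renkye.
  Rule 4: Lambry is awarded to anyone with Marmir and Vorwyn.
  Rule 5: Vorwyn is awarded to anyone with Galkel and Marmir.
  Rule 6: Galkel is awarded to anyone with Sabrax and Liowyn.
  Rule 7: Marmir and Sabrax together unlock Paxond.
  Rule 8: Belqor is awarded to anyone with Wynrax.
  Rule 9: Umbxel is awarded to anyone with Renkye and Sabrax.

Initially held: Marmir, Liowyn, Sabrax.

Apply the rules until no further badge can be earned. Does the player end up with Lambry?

With Sabrax and Liowyn, Galkel is earned (Rule 6).
With Galkel and Marmir, Vorwyn is earned (Rule 5).
With Marmir and Vorwyn, Lambry is earned (Rule 4).

Yes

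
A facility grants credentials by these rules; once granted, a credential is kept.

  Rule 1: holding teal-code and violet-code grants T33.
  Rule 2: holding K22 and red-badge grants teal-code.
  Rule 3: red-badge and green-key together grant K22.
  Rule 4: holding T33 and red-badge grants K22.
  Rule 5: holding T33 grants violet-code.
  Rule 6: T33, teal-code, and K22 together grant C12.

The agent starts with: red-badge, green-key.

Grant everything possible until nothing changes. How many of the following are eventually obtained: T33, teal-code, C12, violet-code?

1

Holding red-badge and green-key grants K22 (Rule 3).
Holding K22 and red-badge grants teal-code (Rule 2).
T33 would need teal-code and violet-code (Rule 1), but violet-code is never granted.
teal-code: reached.
C12 would need T33, teal-code, and K22 (Rule 6), but T33 is never granted.
violet-code would need T33 (Rule 5), but T33 is never granted.
Reached: teal-code — 1 of the 4.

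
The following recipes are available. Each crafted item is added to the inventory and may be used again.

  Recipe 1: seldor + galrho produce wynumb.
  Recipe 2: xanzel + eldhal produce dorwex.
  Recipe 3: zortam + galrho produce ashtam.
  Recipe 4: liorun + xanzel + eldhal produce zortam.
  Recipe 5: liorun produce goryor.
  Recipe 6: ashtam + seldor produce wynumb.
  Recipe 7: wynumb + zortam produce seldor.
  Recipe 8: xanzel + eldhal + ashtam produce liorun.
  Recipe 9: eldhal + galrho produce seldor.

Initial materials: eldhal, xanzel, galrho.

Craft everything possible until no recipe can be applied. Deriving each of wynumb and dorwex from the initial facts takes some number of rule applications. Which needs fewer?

dorwex: xanzel + eldhal → dorwex (Recipe 2). [1 rule application]
wynumb: eldhal + galrho → seldor (Recipe 9). Using Recipe 1, seldor and galrho make wynumb. [2 rule applications]
dorwex needs fewer.

dorwex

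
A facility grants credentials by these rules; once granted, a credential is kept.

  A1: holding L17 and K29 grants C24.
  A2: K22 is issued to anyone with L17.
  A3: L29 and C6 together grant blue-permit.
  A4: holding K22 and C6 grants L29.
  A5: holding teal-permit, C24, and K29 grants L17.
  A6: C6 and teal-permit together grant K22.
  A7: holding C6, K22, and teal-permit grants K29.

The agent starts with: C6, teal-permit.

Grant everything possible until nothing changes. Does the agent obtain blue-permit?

Holding C6 and teal-permit grants K22 (A6).
Holding K22 and C6 grants L29 (A4).
Holding L29 and C6 grants blue-permit (A3).

Yes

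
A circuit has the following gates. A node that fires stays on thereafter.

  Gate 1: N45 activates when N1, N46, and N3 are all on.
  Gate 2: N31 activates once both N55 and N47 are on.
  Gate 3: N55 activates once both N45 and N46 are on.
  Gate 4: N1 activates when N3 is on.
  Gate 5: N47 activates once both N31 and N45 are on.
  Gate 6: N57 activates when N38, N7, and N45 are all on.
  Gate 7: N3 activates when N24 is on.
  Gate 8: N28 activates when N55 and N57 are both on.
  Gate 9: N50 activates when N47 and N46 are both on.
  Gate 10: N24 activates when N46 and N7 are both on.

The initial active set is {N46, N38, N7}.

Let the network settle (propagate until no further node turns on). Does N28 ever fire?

N46 and N7 are on, so N24 activates (Gate 10).
N24 is on, so N3 activates (Gate 7).
Gate 4: N3 on → N1 on.
Gate 1: N1, N46, and N3 on → N45 on.
N38, N7, and N45 are on, so N57 activates (Gate 6).
N45 and N46 are on, so N55 activates (Gate 3).
Gate 8: N55 and N57 on → N28 on.

Yes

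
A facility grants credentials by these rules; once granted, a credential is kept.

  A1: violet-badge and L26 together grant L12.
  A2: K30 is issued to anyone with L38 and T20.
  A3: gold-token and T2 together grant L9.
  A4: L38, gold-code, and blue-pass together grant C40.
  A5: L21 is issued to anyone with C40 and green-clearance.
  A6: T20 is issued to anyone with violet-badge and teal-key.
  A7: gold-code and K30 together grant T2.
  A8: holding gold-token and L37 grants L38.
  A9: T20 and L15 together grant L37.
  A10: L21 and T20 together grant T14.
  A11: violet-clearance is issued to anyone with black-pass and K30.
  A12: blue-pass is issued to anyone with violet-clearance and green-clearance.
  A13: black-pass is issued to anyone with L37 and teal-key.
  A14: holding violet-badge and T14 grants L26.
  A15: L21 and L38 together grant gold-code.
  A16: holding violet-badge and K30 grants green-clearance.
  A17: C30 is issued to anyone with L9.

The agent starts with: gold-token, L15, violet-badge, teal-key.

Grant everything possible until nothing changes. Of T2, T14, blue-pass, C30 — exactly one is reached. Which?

Holding violet-badge and teal-key grants T20 (A6).
Holding T20 and L15 grants L37 (A9).
Holding gold-token and L37 grants L38 (A8).
Holding L37 and teal-key grants black-pass (A13).
Holding L38 and T20 grants K30 (A2).
Holding violet-badge and K30 grants green-clearance (A16).
Holding black-pass and K30 grants violet-clearance (A11).
Holding violet-clearance and green-clearance grants blue-pass (A12).
T14 would need L21 and T20 (A10), but L21 is never granted. T2 would need gold-code and K30 (A7), but gold-code is never granted. C30 would need L9 (A17), but L9 is never granted.

blue-pass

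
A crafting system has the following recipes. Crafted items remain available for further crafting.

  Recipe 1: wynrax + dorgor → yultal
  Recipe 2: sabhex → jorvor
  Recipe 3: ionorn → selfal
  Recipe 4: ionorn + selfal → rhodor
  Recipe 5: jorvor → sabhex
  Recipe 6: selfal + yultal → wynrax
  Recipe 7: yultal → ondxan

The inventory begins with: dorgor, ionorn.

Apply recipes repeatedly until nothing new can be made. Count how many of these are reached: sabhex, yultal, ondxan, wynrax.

sabhex would need jorvor (Recipe 5), but jorvor is never obtained.
yultal would need wynrax and dorgor (Recipe 1), but wynrax is never obtained.
ondxan would need yultal (Recipe 7), but yultal is never obtained.
wynrax would need selfal and yultal (Recipe 6), but yultal is never obtained.
None of the 4 are reached.

0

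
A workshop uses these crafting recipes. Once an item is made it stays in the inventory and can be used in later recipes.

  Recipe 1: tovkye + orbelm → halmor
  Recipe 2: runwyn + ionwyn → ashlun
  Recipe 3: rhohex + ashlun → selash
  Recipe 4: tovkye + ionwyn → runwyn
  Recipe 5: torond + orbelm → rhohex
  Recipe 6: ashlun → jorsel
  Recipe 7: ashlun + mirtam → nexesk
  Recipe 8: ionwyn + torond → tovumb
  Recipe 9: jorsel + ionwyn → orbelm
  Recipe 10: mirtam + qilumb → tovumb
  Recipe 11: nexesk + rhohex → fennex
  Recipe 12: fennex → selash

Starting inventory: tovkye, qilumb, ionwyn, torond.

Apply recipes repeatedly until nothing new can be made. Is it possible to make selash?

tovkye + ionwyn → runwyn (Recipe 4).
runwyn + ionwyn → ashlun (Recipe 2).
Using Recipe 6, ashlun makes jorsel.
jorsel + ionwyn → orbelm (Recipe 9).
torond + orbelm → rhohex (Recipe 5).
rhohex + ashlun → selash (Recipe 3).

Yes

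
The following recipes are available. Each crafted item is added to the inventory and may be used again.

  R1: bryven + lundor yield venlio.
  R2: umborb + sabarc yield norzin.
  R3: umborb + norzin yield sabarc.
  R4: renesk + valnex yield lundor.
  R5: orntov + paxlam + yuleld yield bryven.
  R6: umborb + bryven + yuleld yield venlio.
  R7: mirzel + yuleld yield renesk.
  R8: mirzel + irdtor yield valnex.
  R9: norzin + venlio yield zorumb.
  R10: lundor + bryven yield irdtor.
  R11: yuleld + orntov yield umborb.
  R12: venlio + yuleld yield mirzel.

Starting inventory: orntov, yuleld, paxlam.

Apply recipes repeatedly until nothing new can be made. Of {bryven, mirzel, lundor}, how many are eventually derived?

2

Using R11, yuleld and orntov make umborb.
Using R5, orntov, paxlam, and yuleld make bryven.
umborb + bryven + yuleld → venlio (R6).
venlio + yuleld → mirzel (R12).
bryven: reached.
mirzel: reached.
lundor would need renesk and valnex (R4), but valnex is never obtained.
Reached: bryven and mirzel — 2 of the 3.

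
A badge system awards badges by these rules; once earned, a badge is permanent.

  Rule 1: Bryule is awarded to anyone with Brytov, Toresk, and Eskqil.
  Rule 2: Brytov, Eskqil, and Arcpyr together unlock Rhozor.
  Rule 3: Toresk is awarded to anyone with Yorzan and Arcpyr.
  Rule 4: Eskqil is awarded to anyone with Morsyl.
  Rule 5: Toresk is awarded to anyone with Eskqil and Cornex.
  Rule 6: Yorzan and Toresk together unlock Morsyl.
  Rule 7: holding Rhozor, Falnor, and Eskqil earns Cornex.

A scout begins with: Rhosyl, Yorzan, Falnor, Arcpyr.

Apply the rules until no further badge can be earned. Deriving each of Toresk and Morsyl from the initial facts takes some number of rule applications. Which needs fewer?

Toresk: With Yorzan and Arcpyr, Toresk is earned (Rule 3). [1 rule application]
Morsyl: With Yorzan and Arcpyr, Toresk is earned (Rule 3). With Yorzan and Toresk, Morsyl is earned (Rule 6). [2 rule applications]
Toresk needs fewer.

Toresk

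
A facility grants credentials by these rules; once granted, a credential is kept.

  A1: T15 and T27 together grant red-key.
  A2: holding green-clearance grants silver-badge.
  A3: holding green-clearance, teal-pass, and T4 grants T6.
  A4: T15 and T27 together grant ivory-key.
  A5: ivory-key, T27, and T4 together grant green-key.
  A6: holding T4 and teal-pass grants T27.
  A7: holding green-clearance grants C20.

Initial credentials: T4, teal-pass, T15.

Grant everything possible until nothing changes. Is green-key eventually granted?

Yes

Holding T4 and teal-pass grants T27 (A6).
Holding T15 and T27 grants ivory-key (A4).
Holding ivory-key, T27, and T4 grants green-key (A5).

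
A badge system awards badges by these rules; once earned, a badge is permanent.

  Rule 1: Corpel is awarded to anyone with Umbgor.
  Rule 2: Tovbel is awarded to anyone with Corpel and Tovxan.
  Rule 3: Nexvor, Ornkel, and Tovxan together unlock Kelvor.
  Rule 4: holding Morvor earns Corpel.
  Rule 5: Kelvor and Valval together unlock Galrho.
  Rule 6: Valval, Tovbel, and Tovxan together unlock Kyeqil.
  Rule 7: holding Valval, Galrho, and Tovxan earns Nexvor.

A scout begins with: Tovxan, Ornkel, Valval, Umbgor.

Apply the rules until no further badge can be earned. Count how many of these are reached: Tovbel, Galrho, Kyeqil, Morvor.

2

With Umbgor, Corpel is earned (Rule 1).
With Corpel and Tovxan, Tovbel is earned (Rule 2).
With Valval, Tovbel, and Tovxan, Kyeqil is earned (Rule 6).
Tovbel: reached.
Galrho would need Kelvor and Valval (Rule 5), but Kelvor is never earned.
Kyeqil: reached.
No rule produces Morvor, and it is not given.
Reached: Tovbel and Kyeqil — 2 of the 4.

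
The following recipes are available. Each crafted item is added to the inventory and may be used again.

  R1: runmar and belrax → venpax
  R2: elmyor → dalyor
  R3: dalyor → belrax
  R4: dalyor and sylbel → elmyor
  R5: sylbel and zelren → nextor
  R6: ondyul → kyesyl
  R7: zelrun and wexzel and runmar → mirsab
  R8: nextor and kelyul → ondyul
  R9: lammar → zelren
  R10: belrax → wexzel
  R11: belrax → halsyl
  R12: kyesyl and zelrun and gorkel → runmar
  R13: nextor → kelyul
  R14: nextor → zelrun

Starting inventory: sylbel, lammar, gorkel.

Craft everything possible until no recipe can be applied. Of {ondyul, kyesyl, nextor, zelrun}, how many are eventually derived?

Using R9, lammar makes zelren.
Using R5, sylbel and zelren make nextor.
nextor → kelyul (R13).
Using R14, nextor makes zelrun.
Using R8, nextor and kelyul make ondyul.
Using R6, ondyul makes kyesyl.
ondyul: reached.
kyesyl: reached.
nextor: reached.
zelrun: reached.
All 4 are reached.

4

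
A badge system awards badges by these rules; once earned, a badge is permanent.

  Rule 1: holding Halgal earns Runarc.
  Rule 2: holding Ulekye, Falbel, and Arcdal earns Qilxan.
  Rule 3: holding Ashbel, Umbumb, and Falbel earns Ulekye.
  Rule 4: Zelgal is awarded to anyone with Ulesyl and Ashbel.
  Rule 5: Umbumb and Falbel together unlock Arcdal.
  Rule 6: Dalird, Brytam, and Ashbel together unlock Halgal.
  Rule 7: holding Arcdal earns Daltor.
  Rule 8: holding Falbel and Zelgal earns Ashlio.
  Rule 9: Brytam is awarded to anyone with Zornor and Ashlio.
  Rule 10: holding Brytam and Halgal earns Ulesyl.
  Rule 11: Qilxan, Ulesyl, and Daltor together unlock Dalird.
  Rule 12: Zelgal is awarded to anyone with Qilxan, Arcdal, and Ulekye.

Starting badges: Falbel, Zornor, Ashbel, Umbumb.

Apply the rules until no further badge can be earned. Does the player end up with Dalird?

Dalird would need Qilxan, Ulesyl, and Daltor (Rule 11), but Ulesyl is never earned.

No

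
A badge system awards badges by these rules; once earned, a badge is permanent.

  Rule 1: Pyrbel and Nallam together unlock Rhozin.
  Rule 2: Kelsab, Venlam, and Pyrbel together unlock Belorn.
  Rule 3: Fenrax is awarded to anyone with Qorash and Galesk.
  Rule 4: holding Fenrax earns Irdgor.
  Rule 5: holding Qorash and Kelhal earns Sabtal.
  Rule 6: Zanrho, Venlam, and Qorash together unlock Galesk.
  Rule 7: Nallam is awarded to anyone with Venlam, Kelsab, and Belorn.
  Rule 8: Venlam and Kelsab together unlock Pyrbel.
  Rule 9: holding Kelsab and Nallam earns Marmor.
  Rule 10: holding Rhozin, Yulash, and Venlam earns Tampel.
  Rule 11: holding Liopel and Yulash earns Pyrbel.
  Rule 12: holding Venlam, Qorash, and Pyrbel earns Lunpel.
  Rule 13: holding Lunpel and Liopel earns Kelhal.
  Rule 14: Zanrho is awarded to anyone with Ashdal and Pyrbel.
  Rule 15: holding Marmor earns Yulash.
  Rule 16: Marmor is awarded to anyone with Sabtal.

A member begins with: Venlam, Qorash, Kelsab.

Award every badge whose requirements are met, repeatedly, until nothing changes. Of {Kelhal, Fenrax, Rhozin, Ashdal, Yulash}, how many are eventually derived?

With Venlam and Kelsab, Pyrbel is earned (Rule 8).
With Kelsab, Venlam, and Pyrbel, Belorn is earned (Rule 2).
With Venlam, Kelsab, and Belorn, Nallam is earned (Rule 7).
With Kelsab and Nallam, Marmor is earned (Rule 9).
With Pyrbel and Nallam, Rhozin is earned (Rule 1).
With Marmor, Yulash is earned (Rule 15).
Kelhal would need Lunpel and Liopel (Rule 13), but Liopel is never earned.
Fenrax would need Qorash and Galesk (Rule 3), but Galesk is never earned.
Rhozin: reached.
No rule produces Ashdal, and it is not given.
Yulash: reached.
Reached: Rhozin and Yulash — 2 of the 5.

2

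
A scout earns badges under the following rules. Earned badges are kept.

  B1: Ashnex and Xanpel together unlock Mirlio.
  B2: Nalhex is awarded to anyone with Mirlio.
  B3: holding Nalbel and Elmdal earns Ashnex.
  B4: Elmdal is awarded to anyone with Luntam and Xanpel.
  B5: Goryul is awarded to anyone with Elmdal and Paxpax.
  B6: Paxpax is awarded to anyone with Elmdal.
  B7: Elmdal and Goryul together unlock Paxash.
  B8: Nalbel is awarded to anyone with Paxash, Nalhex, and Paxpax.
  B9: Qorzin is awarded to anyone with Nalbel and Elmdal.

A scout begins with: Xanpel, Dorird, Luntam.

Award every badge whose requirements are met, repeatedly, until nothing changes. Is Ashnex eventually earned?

Ashnex would need Nalbel and Elmdal (B3), but Nalbel is never earned.

No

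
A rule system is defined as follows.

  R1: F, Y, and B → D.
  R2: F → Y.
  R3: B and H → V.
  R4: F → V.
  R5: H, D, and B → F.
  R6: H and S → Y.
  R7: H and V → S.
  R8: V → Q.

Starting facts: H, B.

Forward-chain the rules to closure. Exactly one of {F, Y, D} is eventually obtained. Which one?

Y

B and H hold, so V follows (R3).
H and V hold, so S follows (R7).
H and S hold, so Y follows (R6).
D would need F, Y, and B (R1), but F is never established. F would need H, D, and B (R5), but D is never established.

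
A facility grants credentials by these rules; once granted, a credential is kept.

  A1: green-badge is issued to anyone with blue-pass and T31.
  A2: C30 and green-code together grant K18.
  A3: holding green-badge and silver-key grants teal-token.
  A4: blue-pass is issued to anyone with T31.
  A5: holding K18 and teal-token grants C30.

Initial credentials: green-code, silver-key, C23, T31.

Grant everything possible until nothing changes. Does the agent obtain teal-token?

Yes

Holding T31 grants blue-pass (A4).
Holding blue-pass and T31 grants green-badge (A1).
Holding green-badge and silver-key grants teal-token (A3).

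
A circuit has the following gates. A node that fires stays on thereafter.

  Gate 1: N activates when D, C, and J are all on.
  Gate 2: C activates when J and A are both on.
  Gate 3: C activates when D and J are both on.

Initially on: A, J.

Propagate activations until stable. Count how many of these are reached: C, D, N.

1

J and A are on, so C activates (Gate 2).
C: reached.
No rule produces D, and it is not given.
N would need D, C, and J (Gate 1), but D never turns on.
Reached: C — 1 of the 3.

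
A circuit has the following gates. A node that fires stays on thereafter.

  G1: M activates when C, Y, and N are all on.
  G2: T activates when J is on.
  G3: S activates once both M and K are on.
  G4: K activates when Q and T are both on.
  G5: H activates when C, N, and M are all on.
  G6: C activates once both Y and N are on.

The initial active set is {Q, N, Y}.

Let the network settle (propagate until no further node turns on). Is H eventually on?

G6: Y and N on → C on.
C, Y, and N are on, so M activates (G1).
C, N, and M are on, so H activates (G5).

Yes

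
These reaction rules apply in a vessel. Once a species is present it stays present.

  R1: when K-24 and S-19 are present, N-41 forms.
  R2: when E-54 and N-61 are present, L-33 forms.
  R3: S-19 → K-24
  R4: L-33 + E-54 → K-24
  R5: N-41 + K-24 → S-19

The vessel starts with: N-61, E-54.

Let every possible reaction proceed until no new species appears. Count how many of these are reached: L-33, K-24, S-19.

E-54 and N-61 present → L-33 forms (R2).
L-33 and E-54 present → K-24 forms (R4).
L-33: reached.
K-24: reached.
S-19 would need N-41 and K-24 (R5), but N-41 never forms.
Reached: L-33 and K-24 — 2 of the 3.

2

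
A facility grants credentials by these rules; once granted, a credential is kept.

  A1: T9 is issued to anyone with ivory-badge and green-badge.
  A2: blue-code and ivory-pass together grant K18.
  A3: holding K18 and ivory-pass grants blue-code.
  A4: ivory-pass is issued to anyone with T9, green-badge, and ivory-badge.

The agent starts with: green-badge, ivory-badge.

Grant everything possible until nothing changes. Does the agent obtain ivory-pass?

Holding ivory-badge and green-badge grants T9 (A1).
Holding T9, green-badge, and ivory-badge grants ivory-pass (A4).

Yes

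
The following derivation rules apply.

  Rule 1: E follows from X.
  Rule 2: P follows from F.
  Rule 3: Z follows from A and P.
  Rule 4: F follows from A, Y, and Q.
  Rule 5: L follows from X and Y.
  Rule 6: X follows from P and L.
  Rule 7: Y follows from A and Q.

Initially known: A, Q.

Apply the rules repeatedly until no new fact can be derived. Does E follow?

No

E would need X (Rule 1), but X is never established.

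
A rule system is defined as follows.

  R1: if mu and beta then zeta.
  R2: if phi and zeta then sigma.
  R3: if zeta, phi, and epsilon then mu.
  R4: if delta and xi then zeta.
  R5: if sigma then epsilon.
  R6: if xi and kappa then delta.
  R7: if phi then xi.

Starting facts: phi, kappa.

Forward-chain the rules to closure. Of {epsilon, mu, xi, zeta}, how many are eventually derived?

From phi, R7 gives xi.
From xi and kappa, R6 gives delta.
From delta and xi, R4 gives zeta.
phi and zeta hold, so sigma follows (R2).
sigma holds, so epsilon follows (R5).
From zeta, phi, and epsilon, R3 gives mu.
epsilon: reached.
mu: reached.
xi: reached.
zeta: reached.
All 4 are reached.

4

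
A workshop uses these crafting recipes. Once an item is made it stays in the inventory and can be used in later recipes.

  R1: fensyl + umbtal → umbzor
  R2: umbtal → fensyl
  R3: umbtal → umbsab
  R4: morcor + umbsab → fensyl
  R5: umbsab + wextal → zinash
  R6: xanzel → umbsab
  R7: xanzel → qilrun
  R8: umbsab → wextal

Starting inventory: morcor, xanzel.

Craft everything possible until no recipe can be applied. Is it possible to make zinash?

Using R6, xanzel makes umbsab.
umbsab → wextal (R8).
umbsab + wextal → zinash (R5).

Yes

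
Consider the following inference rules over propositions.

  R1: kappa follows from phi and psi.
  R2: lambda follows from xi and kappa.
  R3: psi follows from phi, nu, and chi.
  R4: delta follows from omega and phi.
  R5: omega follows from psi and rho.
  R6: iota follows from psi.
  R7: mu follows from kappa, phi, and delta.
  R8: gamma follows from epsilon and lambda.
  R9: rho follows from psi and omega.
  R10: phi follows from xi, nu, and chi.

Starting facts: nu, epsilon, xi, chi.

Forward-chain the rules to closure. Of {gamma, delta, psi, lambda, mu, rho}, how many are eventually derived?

xi, nu, and chi hold, so phi follows (R10).
From phi, nu, and chi, R3 gives psi.
From phi and psi, R1 gives kappa.
From xi and kappa, R2 gives lambda.
From epsilon and lambda, R8 gives gamma.
gamma: reached.
delta would need omega and phi (R4), but omega is never established.
psi: reached.
lambda: reached.
mu would need kappa, phi, and delta (R7), but delta is never established.
rho would need psi and omega (R9), but omega is never established.
Reached: gamma, psi, and lambda — 3 of the 6.

3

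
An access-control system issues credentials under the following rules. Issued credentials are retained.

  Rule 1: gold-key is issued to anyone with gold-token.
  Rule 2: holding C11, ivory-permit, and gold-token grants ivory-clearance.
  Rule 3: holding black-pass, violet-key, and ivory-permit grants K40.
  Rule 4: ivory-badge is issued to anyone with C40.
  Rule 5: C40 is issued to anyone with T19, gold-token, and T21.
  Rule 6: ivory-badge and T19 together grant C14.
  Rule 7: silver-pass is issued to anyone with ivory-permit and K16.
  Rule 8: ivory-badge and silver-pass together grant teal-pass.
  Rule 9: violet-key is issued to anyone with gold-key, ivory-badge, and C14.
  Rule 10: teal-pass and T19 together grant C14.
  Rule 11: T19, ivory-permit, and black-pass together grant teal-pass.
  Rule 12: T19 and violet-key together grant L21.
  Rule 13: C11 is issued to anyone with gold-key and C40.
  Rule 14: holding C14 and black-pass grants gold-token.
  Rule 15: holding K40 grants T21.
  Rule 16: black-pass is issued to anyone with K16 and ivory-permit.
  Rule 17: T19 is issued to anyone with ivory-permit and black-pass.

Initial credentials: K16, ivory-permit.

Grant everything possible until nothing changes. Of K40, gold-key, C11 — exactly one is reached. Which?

Holding K16 and ivory-permit grants black-pass (Rule 16).
Holding ivory-permit and black-pass grants T19 (Rule 17).
Holding T19, ivory-permit, and black-pass grants teal-pass (Rule 11).
Holding teal-pass and T19 grants C14 (Rule 10).
Holding C14 and black-pass grants gold-token (Rule 14).
Holding gold-token grants gold-key (Rule 1).
C11 would need gold-key and C40 (Rule 13), but C40 is never granted. K40 would need black-pass, violet-key, and ivory-permit (Rule 3), but violet-key is never granted.

gold-key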